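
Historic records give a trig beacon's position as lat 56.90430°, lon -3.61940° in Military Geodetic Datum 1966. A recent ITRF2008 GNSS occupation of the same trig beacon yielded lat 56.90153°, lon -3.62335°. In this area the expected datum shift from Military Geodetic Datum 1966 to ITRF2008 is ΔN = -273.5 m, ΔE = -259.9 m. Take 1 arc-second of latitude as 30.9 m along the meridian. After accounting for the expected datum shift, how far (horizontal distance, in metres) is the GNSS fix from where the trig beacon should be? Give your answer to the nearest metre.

Observed coordinate differences: Δφ = -0.00277°, Δλ = -0.00395°.
Converting to metres (1° lat = 111240 m, cos φ = 0.546039): observed ΔN = -308.1 m, observed ΔE = -239.9 m.
Subtracting the expected shift leaves a residual of -308.1 − (-273.5) = -34.6 m north and -239.9 − (-259.9) = 20.0 m east.
Residual distance = √((-34.6)² + 20.0²) = 40.0 m.

40 m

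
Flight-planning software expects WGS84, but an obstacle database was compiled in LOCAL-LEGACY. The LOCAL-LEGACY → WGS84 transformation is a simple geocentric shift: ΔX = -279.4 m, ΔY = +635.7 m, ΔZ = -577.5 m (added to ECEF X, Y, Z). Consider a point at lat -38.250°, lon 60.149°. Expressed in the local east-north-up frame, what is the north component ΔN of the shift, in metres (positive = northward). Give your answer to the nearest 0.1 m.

At φ = -38.250°, λ = 60.149°: sin φ = -0.619094, cos φ = 0.785317, sin λ = 0.867323, cos λ = 0.497746.
ΔN = −sin φ cos λ·ΔX − sin φ sin λ·ΔY + cos φ·ΔZ = −(-0.619094)(0.497746)(-279.4) − (-0.619094)(0.867323)(635.7) + (0.785317)(-577.5) = -198.28 m.

ΔN = -198.3 m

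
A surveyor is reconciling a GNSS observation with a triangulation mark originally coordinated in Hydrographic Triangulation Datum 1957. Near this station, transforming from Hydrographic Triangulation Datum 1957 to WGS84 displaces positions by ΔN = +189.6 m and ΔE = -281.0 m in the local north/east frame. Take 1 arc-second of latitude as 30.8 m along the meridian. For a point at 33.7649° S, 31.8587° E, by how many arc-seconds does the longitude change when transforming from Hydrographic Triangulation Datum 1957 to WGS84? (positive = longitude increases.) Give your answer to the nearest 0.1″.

Δλ = -11.0″

At latitude -33.7649°, cos φ = 0.831325.
1″ of longitude at this latitude = 30.80 × cos φ = 25.6048 m, so Δλ = -281.0 / 25.6048 = -10.974″.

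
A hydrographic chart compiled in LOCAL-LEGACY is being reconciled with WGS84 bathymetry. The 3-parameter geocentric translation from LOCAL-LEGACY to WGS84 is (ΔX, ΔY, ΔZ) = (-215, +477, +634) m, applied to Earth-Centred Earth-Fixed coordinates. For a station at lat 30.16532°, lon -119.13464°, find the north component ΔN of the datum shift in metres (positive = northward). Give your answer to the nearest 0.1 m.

ΔN = 704.9 m

The local north axis is (−sin φ cos λ, −sin φ sin λ, cos φ), giving ΔN = -52.599 + 209.365 + 548.143 = 704.91 m.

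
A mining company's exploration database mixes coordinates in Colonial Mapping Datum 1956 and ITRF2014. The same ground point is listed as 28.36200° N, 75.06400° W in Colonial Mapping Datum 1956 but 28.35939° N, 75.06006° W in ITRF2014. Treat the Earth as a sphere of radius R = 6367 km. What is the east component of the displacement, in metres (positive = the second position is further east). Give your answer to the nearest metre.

ΔE = 385 m

Δφ = 28.35939° − 28.36200° = -0.00261°; Δλ = -75.06006° − -75.06400° = +0.00394°.
1° along a meridian = πR/180 = 111125 m.
ΔN = Δφ × 111125 = -290.0 m; ΔE = Δλ × 111125 × cos(28.36200°) = +0.00394 × 111125 × 0.879964 = 385.3 m.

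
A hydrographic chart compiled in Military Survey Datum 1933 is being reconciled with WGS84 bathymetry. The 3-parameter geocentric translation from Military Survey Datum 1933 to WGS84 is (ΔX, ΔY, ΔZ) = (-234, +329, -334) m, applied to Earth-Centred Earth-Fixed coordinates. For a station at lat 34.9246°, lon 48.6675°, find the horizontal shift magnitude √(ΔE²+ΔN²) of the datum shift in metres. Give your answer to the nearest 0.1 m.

The local east axis at (φ, λ) is (−sin λ, cos λ, 0), so ΔE = −sin(48.6675°)·(-234) + cos(48.6675°)·329 = 392.99 m.
The local north axis is (−sin φ cos λ, −sin φ sin λ, cos φ), giving ΔN = 88.474 − 141.431 − 273.849 = -326.81 m.
Horizontal magnitude = √(ΔE² + ΔN²) = √(392.99² + (-326.81)²) = 511.12 m.

511.1 m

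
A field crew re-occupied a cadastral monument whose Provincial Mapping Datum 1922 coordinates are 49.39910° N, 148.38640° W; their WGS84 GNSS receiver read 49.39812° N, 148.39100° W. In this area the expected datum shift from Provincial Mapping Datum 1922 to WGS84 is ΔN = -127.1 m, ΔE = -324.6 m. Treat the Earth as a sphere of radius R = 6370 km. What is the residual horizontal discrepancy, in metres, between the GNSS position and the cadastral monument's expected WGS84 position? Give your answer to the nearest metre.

Observed coordinate differences: Δφ = -0.00098°, Δλ = -0.00460°.
Converting to metres (1° lat = 111177 m, cos φ = 0.650786): observed ΔN = -109.0 m, observed ΔE = -332.8 m.
Subtracting the expected shift leaves a residual of -109.0 − (-127.1) = 18.1 m north and -332.8 − (-324.6) = -8.2 m east.
Residual distance = √(18.1² + (-8.2)²) = 19.9 m.

20 m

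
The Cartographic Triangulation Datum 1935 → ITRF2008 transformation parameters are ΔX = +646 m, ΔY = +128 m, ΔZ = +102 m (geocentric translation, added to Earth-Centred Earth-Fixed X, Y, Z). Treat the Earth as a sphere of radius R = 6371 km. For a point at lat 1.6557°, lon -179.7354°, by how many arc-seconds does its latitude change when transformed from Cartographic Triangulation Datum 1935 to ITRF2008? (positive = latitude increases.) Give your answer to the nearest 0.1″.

sin φ = 0.028893, cos φ = 0.999582, sin λ = -0.004618, cos λ = -0.999989.
North component: ΔN = −sin φ cos λ·ΔX − sin φ sin λ·ΔY + cos φ·ΔZ = −(0.028893)(-0.999989)(646) − (0.028893)(-0.004618)(128) + (0.999582)(102) = 120.64 m.
1° of latitude spans πR/180 = 111195 m, so Δφ = 120.64 / 111195 × 3600 = 3.906″.

Δφ = 3.9″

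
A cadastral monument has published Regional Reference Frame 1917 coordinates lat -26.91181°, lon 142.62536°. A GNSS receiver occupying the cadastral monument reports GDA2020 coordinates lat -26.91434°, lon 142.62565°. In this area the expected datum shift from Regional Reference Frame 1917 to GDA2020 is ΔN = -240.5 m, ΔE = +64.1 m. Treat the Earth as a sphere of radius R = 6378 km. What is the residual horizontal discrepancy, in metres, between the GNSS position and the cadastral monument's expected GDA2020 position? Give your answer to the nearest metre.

Observed coordinate differences: Δφ = -0.00253°, Δλ = +0.00029°.
Converting to metres (1° lat = 111317 m, cos φ = 0.891704): observed ΔN = -281.6 m, observed ΔE = 28.8 m.
Subtracting the expected shift leaves a residual of -281.6 − (-240.5) = -41.1 m north and 28.8 − (64.1) = -35.3 m east.
Residual distance = √((-41.1)² + (-35.3)²) = 54.2 m.

54 m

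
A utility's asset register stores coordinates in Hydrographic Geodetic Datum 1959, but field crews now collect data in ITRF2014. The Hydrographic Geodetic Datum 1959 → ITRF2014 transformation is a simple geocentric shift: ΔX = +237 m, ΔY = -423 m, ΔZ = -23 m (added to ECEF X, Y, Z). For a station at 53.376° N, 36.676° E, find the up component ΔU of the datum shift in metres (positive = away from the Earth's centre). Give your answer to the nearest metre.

At φ = 53.376°, λ = 36.676°: sin φ = 0.802568, cos φ = 0.596561, sin λ = 0.597289, cos λ = 0.802026.
ΔU = cos φ cos λ·ΔX + cos φ sin λ·ΔY + sin φ·ΔZ = (0.596561)(0.802026)(237) + (0.596561)(0.597289)(-423) + (0.802568)(-23) = -55.79 m.

ΔU = -56 m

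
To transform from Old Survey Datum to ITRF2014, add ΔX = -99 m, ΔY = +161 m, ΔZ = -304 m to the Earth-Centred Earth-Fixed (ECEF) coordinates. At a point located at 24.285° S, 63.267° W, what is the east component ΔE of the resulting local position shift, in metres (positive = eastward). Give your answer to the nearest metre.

At φ = -24.285°, λ = -63.267°: sin φ = -0.411276, cos φ = 0.911511, sin λ = -0.893112, cos λ = 0.449833.
ΔE = −sin λ·ΔX + cos λ·ΔY = −(-0.893112)·(-99) + (0.449833)·(161) = -15.99 m.

ΔE = -16 m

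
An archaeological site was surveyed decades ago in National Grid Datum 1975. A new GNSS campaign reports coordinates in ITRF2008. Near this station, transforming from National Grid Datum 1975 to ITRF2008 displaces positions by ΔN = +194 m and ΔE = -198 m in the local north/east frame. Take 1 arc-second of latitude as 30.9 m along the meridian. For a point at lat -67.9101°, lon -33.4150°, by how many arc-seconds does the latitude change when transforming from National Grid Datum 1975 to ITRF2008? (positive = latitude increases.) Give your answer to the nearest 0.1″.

1″ of latitude = 30.90 m, so Δφ = 194.0 / 30.90 = 6.278″.

Δφ = 6.3″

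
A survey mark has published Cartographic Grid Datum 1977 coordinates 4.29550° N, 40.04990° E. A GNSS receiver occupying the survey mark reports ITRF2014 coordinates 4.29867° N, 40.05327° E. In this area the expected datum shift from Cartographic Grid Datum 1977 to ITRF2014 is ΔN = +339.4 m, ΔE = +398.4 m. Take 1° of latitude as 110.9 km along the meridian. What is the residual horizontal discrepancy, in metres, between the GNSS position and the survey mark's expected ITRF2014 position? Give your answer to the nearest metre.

28 m

Observed coordinate differences: Δφ = +0.00317°, Δλ = +0.00337°.
Converting to metres (1° lat = 110900 m, cos φ = 0.997191): observed ΔN = 351.6 m, observed ΔE = 372.7 m.
Subtracting the expected shift leaves a residual of 351.6 − (339.4) = 12.2 m north and 372.7 − (398.4) = -25.7 m east.
Residual distance = √(12.2² + (-25.7)²) = 28.4 m.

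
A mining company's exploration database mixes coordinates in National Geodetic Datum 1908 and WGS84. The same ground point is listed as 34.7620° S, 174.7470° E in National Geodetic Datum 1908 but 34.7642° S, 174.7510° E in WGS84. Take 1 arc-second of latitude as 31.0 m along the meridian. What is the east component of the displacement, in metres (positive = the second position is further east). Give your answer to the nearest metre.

ΔE = 367 m

Δφ = -34.7642° − -34.7620° = -0.0022°; Δλ = 174.7510° − 174.7470° = +0.0040°.
1° of latitude = 3600 × 31.00 = 111600 m.
ΔN = Δφ × 111600 = -245.5 m; ΔE = Δλ × 111600 × cos(-34.7620°) = +0.0040 × 111600 × 0.821528 = 366.7 m.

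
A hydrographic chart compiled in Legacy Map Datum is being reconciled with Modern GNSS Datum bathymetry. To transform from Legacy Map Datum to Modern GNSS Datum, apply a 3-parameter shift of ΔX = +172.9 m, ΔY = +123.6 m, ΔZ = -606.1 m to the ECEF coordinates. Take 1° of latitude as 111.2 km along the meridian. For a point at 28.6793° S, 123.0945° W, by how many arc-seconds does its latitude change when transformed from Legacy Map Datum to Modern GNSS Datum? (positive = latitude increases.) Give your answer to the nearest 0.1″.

sin φ = -0.479907, cos φ = 0.877320, sin λ = -0.837771, cos λ = -0.546022.
North component: ΔN = −sin φ cos λ·ΔX − sin φ sin λ·ΔY + cos φ·ΔZ = −(-0.479907)(-0.546022)(172.9) − (-0.479907)(-0.837771)(123.6) + (0.877320)(-606.1) = -626.74 m.
1° of latitude spans 111200 m, so Δφ = -626.74 / 111200 × 3600 = -20.290″.

Δφ = -20.3″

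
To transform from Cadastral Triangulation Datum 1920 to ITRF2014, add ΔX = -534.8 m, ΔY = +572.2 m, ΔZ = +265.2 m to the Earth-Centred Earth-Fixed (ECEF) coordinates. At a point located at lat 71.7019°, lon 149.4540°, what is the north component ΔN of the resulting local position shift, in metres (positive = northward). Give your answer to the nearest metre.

ΔN = -630 m

At φ = 71.7019°, λ = 149.4540°: sin φ = 0.949436, cos φ = 0.313961, sin λ = 0.508230, cos λ = -0.861221.
ΔN = −sin φ cos λ·ΔX − sin φ sin λ·ΔY + cos φ·ΔZ = −(0.949436)(-0.861221)(-534.8) − (0.949436)(0.508230)(572.2) + (0.313961)(265.2) = -630.13 m.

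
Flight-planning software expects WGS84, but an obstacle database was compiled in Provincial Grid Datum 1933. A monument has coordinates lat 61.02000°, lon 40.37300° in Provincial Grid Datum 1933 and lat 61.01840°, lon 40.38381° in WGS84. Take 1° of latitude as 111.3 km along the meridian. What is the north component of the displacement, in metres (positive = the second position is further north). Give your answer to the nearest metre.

ΔN = -178 m

Δφ = 61.01840° − 61.02000° = -0.00160°; Δλ = 40.38381° − 40.37300° = +0.01081°.
ΔN = Δφ × 111300 = -178.1 m; ΔE = Δλ × 111300 × cos(61.02000°) = +0.01081 × 111300 × 0.484504 = 582.9 m.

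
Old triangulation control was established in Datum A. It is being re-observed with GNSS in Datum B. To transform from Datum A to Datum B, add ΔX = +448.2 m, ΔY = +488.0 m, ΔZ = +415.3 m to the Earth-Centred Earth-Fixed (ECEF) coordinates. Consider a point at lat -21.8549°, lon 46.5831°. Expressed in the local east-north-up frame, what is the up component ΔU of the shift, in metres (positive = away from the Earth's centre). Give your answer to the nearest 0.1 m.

ΔU = 460.3 m

At φ = -21.8549°, λ = 46.5831°: sin φ = -0.372257, cos φ = 0.928130, sin λ = 0.726372, cos λ = 0.687302.
ΔU = cos φ cos λ·ΔX + cos φ sin λ·ΔY + sin φ·ΔZ = (0.928130)(0.687302)(448.2) + (0.928130)(0.726372)(488.0) + (-0.372257)(415.3) = 460.30 m.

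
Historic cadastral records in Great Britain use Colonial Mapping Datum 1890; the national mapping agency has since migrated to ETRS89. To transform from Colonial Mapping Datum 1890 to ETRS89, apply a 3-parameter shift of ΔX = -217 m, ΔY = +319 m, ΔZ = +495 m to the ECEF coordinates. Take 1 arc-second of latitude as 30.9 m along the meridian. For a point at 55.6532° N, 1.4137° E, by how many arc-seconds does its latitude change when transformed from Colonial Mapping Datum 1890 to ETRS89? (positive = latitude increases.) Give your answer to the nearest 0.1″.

Δφ = 14.6″

sin φ = 0.825638, cos φ = 0.564201, sin λ = 0.024671, cos λ = 0.999696.
North component: ΔN = −sin φ cos λ·ΔX − sin φ sin λ·ΔY + cos φ·ΔZ = −(0.825638)(0.999696)(-217) − (0.825638)(0.024671)(319) + (0.564201)(495) = 451.89 m.
1° of latitude spans 3600 × 30.90 = 111240 m, so Δφ = 451.89 / 111240 × 3600 = 14.624″.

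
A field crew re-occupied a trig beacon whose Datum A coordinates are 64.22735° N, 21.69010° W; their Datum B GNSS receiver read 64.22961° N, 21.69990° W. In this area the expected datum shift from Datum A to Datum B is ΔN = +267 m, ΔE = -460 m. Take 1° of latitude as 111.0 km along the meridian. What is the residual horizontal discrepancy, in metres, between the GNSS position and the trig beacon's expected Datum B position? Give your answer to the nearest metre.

21 m

Observed coordinate differences: Δφ = +0.00226°, Δλ = -0.00980°.
Converting to metres (1° lat = 111000 m, cos φ = 0.434801): observed ΔN = 250.9 m, observed ΔE = -473.0 m.
Subtracting the expected shift leaves a residual of 250.9 − (267) = -16.1 m north and -473.0 − (-460) = -13.0 m east.
Residual distance = √((-16.1)² + (-13.0)²) = 20.7 m.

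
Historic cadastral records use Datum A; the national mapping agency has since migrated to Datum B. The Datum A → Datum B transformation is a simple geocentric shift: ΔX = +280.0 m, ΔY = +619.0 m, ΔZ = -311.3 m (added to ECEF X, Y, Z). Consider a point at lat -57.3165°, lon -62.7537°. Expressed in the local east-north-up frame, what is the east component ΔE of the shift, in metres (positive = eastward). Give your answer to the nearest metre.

The local east axis at (φ, λ) is (−sin λ, cos λ, 0), so ΔE = −sin(-62.7537°)·280.0 + cos(-62.7537°)·619.0 = 532.32 m.

ΔE = 532 m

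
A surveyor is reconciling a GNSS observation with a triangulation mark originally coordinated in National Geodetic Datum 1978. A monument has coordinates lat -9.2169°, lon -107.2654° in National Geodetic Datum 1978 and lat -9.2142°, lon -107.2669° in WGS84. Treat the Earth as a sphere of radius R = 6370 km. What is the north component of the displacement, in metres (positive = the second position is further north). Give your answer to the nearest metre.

ΔN = 300 m

Δφ = -9.2142° − -9.2169° = +0.0027°; Δλ = -107.2669° − -107.2654° = -0.0015°.
1° along a meridian = πR/180 = 111177 m.
ΔN = Δφ × 111177 = 300.2 m; ΔE = Δλ × 111177 × cos(-9.2169°) = -0.0015 × 111177 × 0.987089 = -164.6 m.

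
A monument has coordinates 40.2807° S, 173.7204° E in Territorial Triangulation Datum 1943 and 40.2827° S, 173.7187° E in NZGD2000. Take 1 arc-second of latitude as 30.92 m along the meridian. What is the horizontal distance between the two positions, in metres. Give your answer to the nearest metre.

Δφ = -40.2827° − -40.2807° = -0.0020°; Δλ = 173.7187° − 173.7204° = -0.0017°.
1° of latitude = 3600 × 30.92 = 111312 m.
ΔN = Δφ × 111312 = -222.6 m; ΔE = Δλ × 111312 × cos(-40.2807°) = -0.0017 × 111312 × 0.762886 = -144.4 m.
Distance = √(ΔE² + ΔN²) = √((-144.4)² + (-222.6)²) = 265.3 m.

265 m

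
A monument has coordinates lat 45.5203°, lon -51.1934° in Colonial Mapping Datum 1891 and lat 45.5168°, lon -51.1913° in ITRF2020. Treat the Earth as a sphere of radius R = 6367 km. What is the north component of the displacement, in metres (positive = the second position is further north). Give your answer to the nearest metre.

ΔN = -389 m

Δφ = 45.5168° − 45.5203° = -0.0035°; Δλ = -51.1913° − -51.1934° = +0.0021°.
1° along a meridian = πR/180 = 111125 m.
ΔN = Δφ × 111125 = -388.9 m; ΔE = Δλ × 111125 × cos(45.5203°) = +0.0021 × 111125 × 0.700657 = 163.5 m.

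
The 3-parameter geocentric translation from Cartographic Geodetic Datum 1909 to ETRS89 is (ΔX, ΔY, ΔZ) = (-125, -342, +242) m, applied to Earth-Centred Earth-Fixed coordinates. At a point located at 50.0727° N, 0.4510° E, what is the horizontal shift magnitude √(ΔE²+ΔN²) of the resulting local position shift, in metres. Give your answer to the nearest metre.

425 m

At φ = 50.0727°, λ = 0.4510°: sin φ = 0.766859, cos φ = 0.641815, sin λ = 0.007871, cos λ = 0.999969.
ΔE = −sin λ·ΔX + cos λ·ΔY = −(0.007871)·(-125) + (0.999969)·(-342) = -341.01 m.
ΔN = −sin φ cos λ·ΔX − sin φ sin λ·ΔY + cos φ·ΔZ = −(0.766859)(0.999969)(-125) − (0.766859)(0.007871)(-342) + (0.641815)(242) = 253.24 m.
Horizontal magnitude = √(ΔE² + ΔN²) = √((-341.01)² + 253.24²) = 424.75 m.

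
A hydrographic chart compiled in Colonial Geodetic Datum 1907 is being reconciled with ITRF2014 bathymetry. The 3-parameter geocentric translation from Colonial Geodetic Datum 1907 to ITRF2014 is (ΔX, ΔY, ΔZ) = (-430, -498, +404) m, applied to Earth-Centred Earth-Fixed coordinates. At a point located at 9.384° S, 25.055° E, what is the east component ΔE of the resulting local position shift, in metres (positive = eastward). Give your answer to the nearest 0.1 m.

The local east axis at (φ, λ) is (−sin λ, cos λ, 0), so ΔE = −sin(25.055°)·(-430) + cos(25.055°)·(-498) = -269.04 m.

ΔE = -269.0 m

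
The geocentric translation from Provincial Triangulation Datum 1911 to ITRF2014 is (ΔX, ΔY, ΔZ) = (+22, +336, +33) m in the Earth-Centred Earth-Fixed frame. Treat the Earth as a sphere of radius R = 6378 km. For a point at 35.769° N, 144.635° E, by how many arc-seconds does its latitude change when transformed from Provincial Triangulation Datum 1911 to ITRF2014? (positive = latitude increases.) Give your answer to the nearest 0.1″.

Δφ = -2.5″

sin φ = 0.584519, cos φ = 0.811380, sin λ = 0.578783, cos λ = -0.815482.
North component: ΔN = −sin φ cos λ·ΔX − sin φ sin λ·ΔY + cos φ·ΔZ = −(0.584519)(-0.815482)(22) − (0.584519)(0.578783)(336) + (0.811380)(33) = -76.41 m.
1° of latitude spans πR/180 = 111317 m, so Δφ = -76.41 / 111317 × 3600 = -2.471″.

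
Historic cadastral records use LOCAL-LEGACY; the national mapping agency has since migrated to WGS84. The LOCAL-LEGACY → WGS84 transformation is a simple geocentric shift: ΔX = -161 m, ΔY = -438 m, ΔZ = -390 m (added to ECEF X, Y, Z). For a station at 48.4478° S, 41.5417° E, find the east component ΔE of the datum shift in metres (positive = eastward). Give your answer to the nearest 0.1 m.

ΔE = -221.1 m

At φ = -48.4478°, λ = 41.5417°: sin φ = -0.748352, cos φ = 0.663302, sin λ = 0.663165, cos λ = 0.748473.
ΔE = −sin λ·ΔX + cos λ·ΔY = −(0.663165)·(-161) + (0.748473)·(-438) = -221.06 m.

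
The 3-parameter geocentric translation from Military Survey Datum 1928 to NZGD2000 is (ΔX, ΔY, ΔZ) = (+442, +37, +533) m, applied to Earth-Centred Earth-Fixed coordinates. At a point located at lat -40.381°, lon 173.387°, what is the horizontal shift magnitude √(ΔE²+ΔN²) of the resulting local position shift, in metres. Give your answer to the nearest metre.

The local east axis at (φ, λ) is (−sin λ, cos λ, 0), so ΔE = −sin(173.387°)·442 + cos(173.387°)·37 = -87.66 m.
The local north axis is (−sin φ cos λ, −sin φ sin λ, cos φ), giving ΔN = -284.452 + 2.761 + 406.014 = 124.32 m.
Horizontal magnitude = √(ΔE² + ΔN²) = √((-87.66)² + 124.32²) = 152.12 m.

152 m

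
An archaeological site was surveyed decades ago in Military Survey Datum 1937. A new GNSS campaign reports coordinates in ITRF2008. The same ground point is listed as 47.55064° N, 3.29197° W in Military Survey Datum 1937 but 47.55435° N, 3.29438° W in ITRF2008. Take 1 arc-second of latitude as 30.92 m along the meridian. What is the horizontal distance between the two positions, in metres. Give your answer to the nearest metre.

Δφ = 47.55435° − 47.55064° = +0.00371°; Δλ = -3.29438° − -3.29197° = -0.00241°.
1° of latitude = 3600 × 30.92 = 111312 m.
ΔN = Δφ × 111312 = 413.0 m; ΔE = Δλ × 111312 × cos(47.55064°) = -0.00241 × 111312 × 0.674938 = -181.1 m.
Distance = √(ΔE² + ΔN²) = √((-181.1)² + 413.0²) = 450.9 m.

451 m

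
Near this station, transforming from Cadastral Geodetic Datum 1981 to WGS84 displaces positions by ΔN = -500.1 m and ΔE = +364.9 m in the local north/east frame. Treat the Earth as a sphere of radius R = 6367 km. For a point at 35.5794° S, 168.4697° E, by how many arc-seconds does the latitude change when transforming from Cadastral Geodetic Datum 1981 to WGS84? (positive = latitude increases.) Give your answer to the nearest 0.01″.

On a sphere of radius R, 1 rad of latitude = R, so Δφ = ΔN / R = -500.1 / 6367000 = -7.8546e-05 rad = -16.201″.

Δφ = -16.20″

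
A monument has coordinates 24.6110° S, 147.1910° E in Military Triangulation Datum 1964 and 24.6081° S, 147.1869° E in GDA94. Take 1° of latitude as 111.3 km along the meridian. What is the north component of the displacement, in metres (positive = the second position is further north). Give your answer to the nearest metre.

Δφ = -24.6081° − -24.6110° = +0.0029°; Δλ = 147.1869° − 147.1910° = -0.0041°.
ΔN = Δφ × 111300 = 322.8 m; ΔE = Δλ × 111300 × cos(-24.6110°) = -0.0041 × 111300 × 0.909156 = -414.9 m.

ΔN = 323 m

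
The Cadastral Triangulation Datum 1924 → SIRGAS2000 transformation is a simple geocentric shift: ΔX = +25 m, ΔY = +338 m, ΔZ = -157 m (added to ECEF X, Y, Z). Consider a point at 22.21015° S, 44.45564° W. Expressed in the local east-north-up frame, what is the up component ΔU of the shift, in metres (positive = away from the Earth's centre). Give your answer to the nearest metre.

ΔU = -143 m

The local up (radial) axis is (cos φ cos λ, cos φ sin λ, sin φ), giving ΔU = 16.521 − 219.157 + 59.347 = -143.29 m.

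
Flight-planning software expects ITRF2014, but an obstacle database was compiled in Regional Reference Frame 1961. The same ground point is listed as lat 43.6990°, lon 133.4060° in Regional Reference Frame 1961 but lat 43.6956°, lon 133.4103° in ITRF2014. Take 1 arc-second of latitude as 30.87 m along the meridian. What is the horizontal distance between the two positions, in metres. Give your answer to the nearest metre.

Δφ = 43.6956° − 43.6990° = -0.0034°; Δλ = 133.4103° − 133.4060° = +0.0043°.
1° of latitude = 3600 × 30.87 = 111132 m.
ΔN = Δφ × 111132 = -377.8 m; ΔE = Δλ × 111132 × cos(43.6990°) = +0.0043 × 111132 × 0.722979 = 345.5 m.
Distance = √(ΔE² + ΔN²) = √(345.5² + (-377.8)²) = 512.0 m.

512 m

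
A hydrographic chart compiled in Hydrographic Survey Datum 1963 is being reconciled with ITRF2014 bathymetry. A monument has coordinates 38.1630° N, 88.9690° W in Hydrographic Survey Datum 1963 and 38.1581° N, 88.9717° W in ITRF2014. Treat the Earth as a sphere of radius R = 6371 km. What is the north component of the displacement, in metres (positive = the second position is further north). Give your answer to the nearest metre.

ΔN = -545 m

Δφ = 38.1581° − 38.1630° = -0.0049°; Δλ = -88.9717° − -88.9690° = -0.0027°.
1° along a meridian = πR/180 = 111195 m.
ΔN = Δφ × 111195 = -544.9 m; ΔE = Δλ × 111195 × cos(38.1630°) = -0.0027 × 111195 × 0.786256 = -236.1 m.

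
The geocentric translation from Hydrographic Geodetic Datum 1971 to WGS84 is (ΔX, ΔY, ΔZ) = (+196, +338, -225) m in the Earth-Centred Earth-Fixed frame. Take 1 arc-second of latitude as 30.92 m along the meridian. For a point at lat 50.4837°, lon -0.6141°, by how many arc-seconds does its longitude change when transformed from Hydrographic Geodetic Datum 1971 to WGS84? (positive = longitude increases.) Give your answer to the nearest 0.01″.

Δλ = 17.29″

sin φ = 0.771444, cos φ = 0.636298, sin λ = -0.010718, cos λ = 0.999943.
East component: ΔE = −sin λ·ΔX + cos λ·ΔY = −(-0.010718)(196) + (0.999943)(338) = 340.08 m.
1° of latitude spans 3600 × 30.92 = 111312 m; at latitude φ, 1° of longitude spans that × cos φ = 70827.6 m, so Δλ = 340.08 / 70827.6 × 3600 = 17.286″.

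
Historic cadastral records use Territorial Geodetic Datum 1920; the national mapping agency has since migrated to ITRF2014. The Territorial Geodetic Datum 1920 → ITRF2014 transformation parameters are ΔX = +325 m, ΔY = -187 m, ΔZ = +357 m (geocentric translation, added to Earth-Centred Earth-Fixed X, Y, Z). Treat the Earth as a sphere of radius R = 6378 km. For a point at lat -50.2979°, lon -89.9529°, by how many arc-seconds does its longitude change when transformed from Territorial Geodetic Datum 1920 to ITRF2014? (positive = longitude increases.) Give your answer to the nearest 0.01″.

sin φ = -0.769376, cos φ = 0.638796, sin λ = -1.000000, cos λ = 0.000822.
East component: ΔE = −sin λ·ΔX + cos λ·ΔY = −(-1.000000)(325) + (0.000822)(-187) = 324.85 m.
1° of latitude spans πR/180 = 111317 m; at latitude φ, 1° of longitude spans that × cos φ = 71108.9 m, so Δλ = 324.85 / 71108.9 × 3600 = 16.446″.

Δλ = 16.45″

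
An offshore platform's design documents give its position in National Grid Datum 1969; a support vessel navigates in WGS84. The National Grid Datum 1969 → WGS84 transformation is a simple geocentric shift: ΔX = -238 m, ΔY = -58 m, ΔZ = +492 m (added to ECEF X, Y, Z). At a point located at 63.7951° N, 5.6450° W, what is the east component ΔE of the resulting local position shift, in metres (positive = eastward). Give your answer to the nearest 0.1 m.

The local east axis at (φ, λ) is (−sin λ, cos λ, 0), so ΔE = −sin(-5.6450°)·(-238) + cos(-5.6450°)·(-58) = -81.13 m.

ΔE = -81.1 m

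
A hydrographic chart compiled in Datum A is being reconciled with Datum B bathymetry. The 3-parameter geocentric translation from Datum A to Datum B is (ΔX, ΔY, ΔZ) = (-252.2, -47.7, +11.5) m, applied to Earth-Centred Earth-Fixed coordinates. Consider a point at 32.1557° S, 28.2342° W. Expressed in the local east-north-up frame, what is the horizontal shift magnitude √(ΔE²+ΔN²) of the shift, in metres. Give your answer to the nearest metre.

The local east axis at (φ, λ) is (−sin λ, cos λ, 0), so ΔE = −sin(-28.2342°)·(-252.2) + cos(-28.2342°)·(-47.7) = -161.33 m.
The local north axis is (−sin φ cos λ, −sin φ sin λ, cos φ), giving ΔN = -118.256 + 12.010 + 9.736 = -96.51 m.
Horizontal magnitude = √(ΔE² + ΔN²) = √((-161.33)² + (-96.51)²) = 188.00 m.

188 m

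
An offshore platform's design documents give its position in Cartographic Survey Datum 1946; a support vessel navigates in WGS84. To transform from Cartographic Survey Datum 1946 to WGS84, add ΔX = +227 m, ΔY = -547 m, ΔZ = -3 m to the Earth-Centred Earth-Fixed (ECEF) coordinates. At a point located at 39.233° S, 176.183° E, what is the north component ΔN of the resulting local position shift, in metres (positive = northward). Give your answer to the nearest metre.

At φ = -39.233°, λ = 176.183°: sin φ = -0.632476, cos φ = 0.774580, sin λ = 0.066570, cos λ = -0.997782.
ΔN = −sin φ cos λ·ΔX − sin φ sin λ·ΔY + cos φ·ΔZ = −(-0.632476)(-0.997782)(227) − (-0.632476)(0.066570)(-547) + (0.774580)(-3) = -168.61 m.

ΔN = -169 m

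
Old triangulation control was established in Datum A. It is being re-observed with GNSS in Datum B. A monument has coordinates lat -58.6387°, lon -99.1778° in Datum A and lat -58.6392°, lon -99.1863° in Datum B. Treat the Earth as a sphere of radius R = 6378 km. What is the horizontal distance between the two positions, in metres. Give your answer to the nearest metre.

Δφ = -58.6392° − -58.6387° = -0.0005°; Δλ = -99.1863° − -99.1778° = -0.0085°.
1° along a meridian = πR/180 = 111317 m.
ΔN = Δφ × 111317 = -55.7 m; ΔE = Δλ × 111317 × cos(-58.6387°) = -0.0085 × 111317 × 0.520433 = -492.4 m.
Distance = √(ΔE² + ΔN²) = √((-492.4)² + (-55.7)²) = 495.6 m.

496 m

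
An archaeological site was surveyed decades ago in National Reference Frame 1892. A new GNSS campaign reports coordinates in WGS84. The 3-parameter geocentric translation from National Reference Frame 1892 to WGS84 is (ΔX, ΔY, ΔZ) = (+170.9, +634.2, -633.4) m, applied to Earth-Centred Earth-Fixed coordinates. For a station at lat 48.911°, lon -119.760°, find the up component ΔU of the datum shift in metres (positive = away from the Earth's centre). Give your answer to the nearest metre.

The local up (radial) axis is (cos φ cos λ, cos φ sin λ, sin φ), giving ΔU = -55.752 − 361.843 − 477.387 = -894.98 m.

ΔU = -895 m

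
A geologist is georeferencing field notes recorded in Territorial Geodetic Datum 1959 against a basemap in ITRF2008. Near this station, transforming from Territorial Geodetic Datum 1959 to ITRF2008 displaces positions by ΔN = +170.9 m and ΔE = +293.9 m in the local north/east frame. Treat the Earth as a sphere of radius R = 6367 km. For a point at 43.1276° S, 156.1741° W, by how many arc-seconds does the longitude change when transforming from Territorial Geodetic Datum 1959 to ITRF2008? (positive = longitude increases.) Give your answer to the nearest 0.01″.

At latitude -43.1276°, cos φ = 0.729833.
One radian of longitude at latitude φ spans R cos φ, so Δλ = ΔE / (R cos φ) = 293.9 / (6367000 × 0.729833) = 6.3247e-05 rad = 13.046″.

Δλ = 13.05″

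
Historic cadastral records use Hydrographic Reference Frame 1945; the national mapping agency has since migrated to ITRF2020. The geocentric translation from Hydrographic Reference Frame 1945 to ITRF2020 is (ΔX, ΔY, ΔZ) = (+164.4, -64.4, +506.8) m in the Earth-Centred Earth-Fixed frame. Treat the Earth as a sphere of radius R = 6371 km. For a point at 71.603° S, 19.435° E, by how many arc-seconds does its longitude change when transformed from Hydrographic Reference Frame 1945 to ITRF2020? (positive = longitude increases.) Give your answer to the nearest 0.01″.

Δλ = -11.84″

sin φ = -0.948893, cos φ = 0.315599, sin λ = 0.332737, cos λ = 0.943020.
East component: ΔE = −sin λ·ΔX + cos λ·ΔY = −(0.332737)(164.4) + (0.943020)(-64.4) = -115.43 m.
1° of latitude spans πR/180 = 111195 m; at latitude φ, 1° of longitude spans that × cos φ = 35093.0 m, so Δλ = -115.43 / 35093.0 × 3600 = -11.842″.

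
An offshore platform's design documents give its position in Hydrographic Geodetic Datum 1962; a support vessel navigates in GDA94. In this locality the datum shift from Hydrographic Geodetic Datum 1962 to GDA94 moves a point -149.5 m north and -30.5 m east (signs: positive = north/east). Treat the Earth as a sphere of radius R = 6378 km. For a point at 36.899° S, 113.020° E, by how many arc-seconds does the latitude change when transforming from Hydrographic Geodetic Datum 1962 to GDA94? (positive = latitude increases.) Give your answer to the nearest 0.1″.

On a sphere of radius R, 1 rad of latitude = R, so Δφ = ΔN / R = -149.5 / 6378000 = -2.3440e-05 rad = -4.835″.

Δφ = -4.8″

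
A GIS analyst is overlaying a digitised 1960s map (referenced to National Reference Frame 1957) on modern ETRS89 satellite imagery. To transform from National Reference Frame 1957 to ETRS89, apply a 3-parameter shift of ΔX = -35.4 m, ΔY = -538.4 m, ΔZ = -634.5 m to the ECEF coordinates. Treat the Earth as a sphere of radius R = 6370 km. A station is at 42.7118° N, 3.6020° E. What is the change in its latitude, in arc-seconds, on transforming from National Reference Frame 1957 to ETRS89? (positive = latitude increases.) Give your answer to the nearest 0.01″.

sin φ = 0.678311, cos φ = 0.734775, sin λ = 0.062825, cos λ = 0.998025.
North component: ΔN = −sin φ cos λ·ΔX − sin φ sin λ·ΔY + cos φ·ΔZ = −(0.678311)(0.998025)(-35.4) − (0.678311)(0.062825)(-538.4) + (0.734775)(-634.5) = -419.31 m.
1° of latitude spans πR/180 = 111177 m, so Δφ = -419.31 / 111177 × 3600 = -13.577″.

Δφ = -13.58″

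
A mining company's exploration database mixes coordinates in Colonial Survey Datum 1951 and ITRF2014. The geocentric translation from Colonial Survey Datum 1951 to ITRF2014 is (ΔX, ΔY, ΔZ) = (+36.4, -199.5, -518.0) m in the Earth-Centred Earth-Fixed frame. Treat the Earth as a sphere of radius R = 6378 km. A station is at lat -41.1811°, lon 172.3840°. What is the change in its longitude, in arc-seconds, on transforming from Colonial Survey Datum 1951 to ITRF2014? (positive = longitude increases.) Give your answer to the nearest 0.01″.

sin φ = -0.658441, cos φ = 0.752632, sin λ = 0.132533, cos λ = -0.991179.
East component: ΔE = −sin λ·ΔX + cos λ·ΔY = −(0.132533)(36.4) + (-0.991179)(-199.5) = 192.92 m.
1° of latitude spans πR/180 = 111317 m; at latitude φ, 1° of longitude spans that × cos φ = 83780.8 m, so Δλ = 192.92 / 83780.8 × 3600 = 8.289″.

Δλ = 8.29″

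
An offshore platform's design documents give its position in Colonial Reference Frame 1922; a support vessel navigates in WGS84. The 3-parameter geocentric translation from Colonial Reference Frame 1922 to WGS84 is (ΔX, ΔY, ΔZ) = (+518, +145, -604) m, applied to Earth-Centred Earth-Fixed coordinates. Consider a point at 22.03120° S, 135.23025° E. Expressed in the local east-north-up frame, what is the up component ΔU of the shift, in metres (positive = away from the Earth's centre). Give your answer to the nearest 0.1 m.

At φ = -22.03120°, λ = 135.23025°: sin φ = -0.375111, cos φ = 0.926980, sin λ = 0.704259, cos λ = -0.709943.
ΔU = cos φ cos λ·ΔX + cos φ sin λ·ΔY + sin φ·ΔZ = (0.926980)(-0.709943)(518) + (0.926980)(0.704259)(145) + (-0.375111)(-604) = -19.67 m.

ΔU = -19.7 m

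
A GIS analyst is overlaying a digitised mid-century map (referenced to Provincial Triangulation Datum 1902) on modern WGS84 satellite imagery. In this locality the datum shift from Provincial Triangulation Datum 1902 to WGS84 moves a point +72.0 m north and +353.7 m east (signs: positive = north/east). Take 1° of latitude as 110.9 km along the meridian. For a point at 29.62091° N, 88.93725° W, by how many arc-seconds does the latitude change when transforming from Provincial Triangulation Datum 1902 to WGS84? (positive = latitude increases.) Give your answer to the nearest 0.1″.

1° of latitude = 110.9 km, so Δφ = 72.0 / 110900 = 0.0006492° = 2.337″.

Δφ = 2.3″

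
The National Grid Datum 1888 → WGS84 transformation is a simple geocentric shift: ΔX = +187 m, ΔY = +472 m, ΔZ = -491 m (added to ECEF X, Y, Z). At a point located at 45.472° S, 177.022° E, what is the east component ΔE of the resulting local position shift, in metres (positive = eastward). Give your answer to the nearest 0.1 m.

At φ = -45.472°, λ = 177.022°: sin φ = -0.712908, cos φ = 0.701258, sin λ = 0.051953, cos λ = -0.998650.
ΔE = −sin λ·ΔX + cos λ·ΔY = −(0.051953)·(187) + (-0.998650)·(472) = -481.08 m.

ΔE = -481.1 m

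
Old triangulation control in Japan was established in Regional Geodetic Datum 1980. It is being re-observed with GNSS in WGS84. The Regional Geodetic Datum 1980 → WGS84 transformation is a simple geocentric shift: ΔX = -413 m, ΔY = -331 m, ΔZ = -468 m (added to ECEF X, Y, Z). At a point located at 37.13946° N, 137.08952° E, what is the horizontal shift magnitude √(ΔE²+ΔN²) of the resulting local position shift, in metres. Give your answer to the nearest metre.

At φ = 37.13946°, λ = 137.08952°: sin φ = 0.603757, cos φ = 0.797168, sin λ = 0.680855, cos λ = -0.732418.
ΔE = −sin λ·ΔX + cos λ·ΔY = −(0.680855)·(-413) + (-0.732418)·(-331) = 523.62 m.
ΔN = −sin φ cos λ·ΔX − sin φ sin λ·ΔY + cos φ·ΔZ = −(0.603757)(-0.732418)(-413) − (0.603757)(0.680855)(-331) + (0.797168)(-468) = -419.64 m.
Horizontal magnitude = √(ΔE² + ΔN²) = √(523.62² + (-419.64)²) = 671.03 m.

671 m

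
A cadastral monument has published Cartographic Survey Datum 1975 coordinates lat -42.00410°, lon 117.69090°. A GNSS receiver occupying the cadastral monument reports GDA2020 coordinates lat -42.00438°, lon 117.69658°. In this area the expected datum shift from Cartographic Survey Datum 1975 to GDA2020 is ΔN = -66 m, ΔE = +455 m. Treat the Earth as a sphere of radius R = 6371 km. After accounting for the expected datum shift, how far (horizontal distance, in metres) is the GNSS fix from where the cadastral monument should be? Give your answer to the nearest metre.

38 m

Observed coordinate differences: Δφ = -0.00028°, Δλ = +0.00568°.
Converting to metres (1° lat = 111195 m, cos φ = 0.743097): observed ΔN = -31.1 m, observed ΔE = 469.3 m.
Subtracting the expected shift leaves a residual of -31.1 − (-66) = 34.9 m north and 469.3 − (455) = 14.3 m east.
Residual distance = √(34.9² + 14.3²) = 37.7 m.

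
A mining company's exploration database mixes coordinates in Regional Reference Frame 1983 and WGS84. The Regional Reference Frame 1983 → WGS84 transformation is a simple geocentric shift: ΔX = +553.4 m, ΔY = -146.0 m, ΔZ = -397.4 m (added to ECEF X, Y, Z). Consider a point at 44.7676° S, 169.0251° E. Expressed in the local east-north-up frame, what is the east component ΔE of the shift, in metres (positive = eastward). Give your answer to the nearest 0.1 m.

At φ = -44.7676°, λ = 169.0251°: sin φ = -0.704233, cos φ = 0.709969, sin λ = 0.190379, cos λ = -0.981711.
ΔE = −sin λ·ΔX + cos λ·ΔY = −(0.190379)·(553.4) + (-0.981711)·(-146.0) = 37.97 m.

ΔE = 38.0 m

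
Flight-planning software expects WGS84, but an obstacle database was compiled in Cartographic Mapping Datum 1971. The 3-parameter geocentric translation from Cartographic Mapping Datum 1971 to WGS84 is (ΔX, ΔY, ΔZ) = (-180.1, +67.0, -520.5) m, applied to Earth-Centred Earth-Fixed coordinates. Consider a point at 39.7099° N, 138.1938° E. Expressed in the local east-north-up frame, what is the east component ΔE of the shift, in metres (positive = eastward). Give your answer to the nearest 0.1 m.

The local east axis at (φ, λ) is (−sin λ, cos λ, 0), so ΔE = −sin(138.1938°)·(-180.1) + cos(138.1938°)·67.0 = 70.11 m.

ΔE = 70.1 m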